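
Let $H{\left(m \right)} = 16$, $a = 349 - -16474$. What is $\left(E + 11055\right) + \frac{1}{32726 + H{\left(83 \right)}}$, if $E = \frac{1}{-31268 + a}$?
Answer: $\frac{5429442131}{491130} \approx 11055.0$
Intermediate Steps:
$a = 16823$ ($a = 349 + 16474 = 16823$)
$E = - \frac{1}{14445}$ ($E = \frac{1}{-31268 + 16823} = \frac{1}{-14445} = - \frac{1}{14445} \approx -6.9228 \cdot 10^{-5}$)
$\left(E + 11055\right) + \frac{1}{32726 + H{\left(83 \right)}} = \left(- \frac{1}{14445} + 11055\right) + \frac{1}{32726 + 16} = \frac{159689474}{14445} + \frac{1}{32742} = \frac{5429442131}{491130}$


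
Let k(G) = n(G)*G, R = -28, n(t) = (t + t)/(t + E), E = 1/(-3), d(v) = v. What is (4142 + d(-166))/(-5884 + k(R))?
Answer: -84490/126211 ≈ -0.66943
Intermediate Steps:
E = -⅓ ≈ -0.33333
n(t) = 2*t/(-⅓ + t) (n(t) = (t + t)/(t - ⅓) = (2*t)/(-⅓ + t) = 2*t/(-⅓ + t))
k(G) = 6*G²/(-1 + 3*G) (k(G) = (6*G/(-1 + 3*G))*G = 6*G²/(-1 + 3*G))
(4142 + d(-166))/(-5884 + k(R)) = (4142 - 166)/(-5884 + 6*(-28)²/(-1 + 3*(-28))) = 3976/(-5884 + 6*784/(-1 - 84)) = 3976/(-5884 + 6*784/(-85)) = 3976/(-5884 + 6*784*(-1/85)) = 3976/(-5884 - 4704/85) = 3976/(-504844/85) = 3976*(-85/504844) = -84490/126211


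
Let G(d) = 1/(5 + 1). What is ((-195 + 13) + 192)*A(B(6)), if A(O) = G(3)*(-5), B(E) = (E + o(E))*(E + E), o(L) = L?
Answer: -25/3 ≈ -8.3333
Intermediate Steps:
G(d) = ⅙ (G(d) = 1/6 = ⅙)
B(E) = 4*E² (B(E) = (E + E)*(E + E) = (2*E)*(2*E) = 4*E²)
A(O) = -⅚ (A(O) = (⅙)*(-5) = -⅚)
((-195 + 13) + 192)*A(B(6)) = ((-195 + 13) + 192)*(-⅚) = (-182 + 192)*(-⅚) = 10*(-⅚) = -25/3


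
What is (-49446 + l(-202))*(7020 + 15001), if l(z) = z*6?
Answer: -1115539818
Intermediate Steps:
l(z) = 6*z
(-49446 + l(-202))*(7020 + 15001) = (-49446 + 6*(-202))*(7020 + 15001) = (-49446 - 1212)*22021 = -50658*22021 = -1115539818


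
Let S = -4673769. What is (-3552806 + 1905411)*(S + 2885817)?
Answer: 2945463185040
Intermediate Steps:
(-3552806 + 1905411)*(S + 2885817) = (-3552806 + 1905411)*(-4673769 + 2885817) = -1647395*(-1787952) = 2945463185040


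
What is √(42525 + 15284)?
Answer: √57809 ≈ 240.44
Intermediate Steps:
√(42525 + 15284) = √57809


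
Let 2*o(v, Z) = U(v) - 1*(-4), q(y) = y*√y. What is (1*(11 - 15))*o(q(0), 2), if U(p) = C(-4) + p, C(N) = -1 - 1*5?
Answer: 4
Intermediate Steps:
C(N) = -6 (C(N) = -1 - 5 = -6)
U(p) = -6 + p
q(y) = y^(3/2)
o(v, Z) = -1 + v/2 (o(v, Z) = ((-6 + v) - 1*(-4))/2 = ((-6 + v) + 4)/2 = (-2 + v)/2 = -1 + v/2)
(1*(11 - 15))*o(q(0), 2) = (1*(11 - 15))*(-1 + 0^(3/2)/2) = (1*(-4))*(-1 + (½)*0) = -4*(-1 + 0) = -4*(-1) = 4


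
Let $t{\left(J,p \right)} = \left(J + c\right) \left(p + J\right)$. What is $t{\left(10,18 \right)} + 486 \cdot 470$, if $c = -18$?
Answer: $228196$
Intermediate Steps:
$t{\left(J,p \right)} = \left(-18 + J\right) \left(J + p\right)$ ($t{\left(J,p \right)} = \left(J - 18\right) \left(p + J\right) = \left(-18 + J\right) \left(J + p\right)$)
$t{\left(10,18 \right)} + 486 \cdot 470 = \left(10^{2} - 180 - 324 + 10 \cdot 18\right) + 486 \cdot 470 = \left(100 - 180 - 324 + 180\right) + 228420 = -224 + 228420 = 228196$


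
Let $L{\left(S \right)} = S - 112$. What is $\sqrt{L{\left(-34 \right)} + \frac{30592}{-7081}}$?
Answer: $\frac{i \sqrt{7537143858}}{7081} \approx 12.261 i$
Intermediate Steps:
$L{\left(S \right)} = -112 + S$
$\sqrt{L{\left(-34 \right)} + \frac{30592}{-7081}} = \sqrt{\left(-112 - 34\right) + \frac{30592}{-7081}} = \sqrt{-146 + 30592 \left(- \frac{1}{7081}\right)} = \sqrt{-146 - \frac{30592}{7081}} = \sqrt{- \frac{1064418}{7081}} = \frac{i \sqrt{7537143858}}{7081}$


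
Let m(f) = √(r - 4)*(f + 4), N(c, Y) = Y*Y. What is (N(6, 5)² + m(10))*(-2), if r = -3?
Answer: -1250 - 28*I*√7 ≈ -1250.0 - 74.081*I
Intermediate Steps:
N(c, Y) = Y²
m(f) = I*√7*(4 + f) (m(f) = √(-3 - 4)*(f + 4) = √(-7)*(4 + f) = (I*√7)*(4 + f) = I*√7*(4 + f))
(N(6, 5)² + m(10))*(-2) = ((5²)² + I*√7*(4 + 10))*(-2) = (25² + I*√7*14)*(-2) = (625 + 14*I*√7)*(-2) = -1250 - 28*I*√7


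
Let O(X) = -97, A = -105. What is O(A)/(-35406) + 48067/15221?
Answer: 1703336639/538914726 ≈ 3.1607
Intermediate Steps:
O(A)/(-35406) + 48067/15221 = -97/(-35406) + 48067/15221 = -97*(-1/35406) + 48067*(1/15221) = 97/35406 + 48067/15221 = 1703336639/538914726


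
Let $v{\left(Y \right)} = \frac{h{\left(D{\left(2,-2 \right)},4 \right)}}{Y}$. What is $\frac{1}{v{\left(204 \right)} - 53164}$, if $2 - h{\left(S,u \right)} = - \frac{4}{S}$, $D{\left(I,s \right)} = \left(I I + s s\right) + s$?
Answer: $- \frac{153}{8134090} \approx -1.881 \cdot 10^{-5}$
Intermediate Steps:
$D{\left(I,s \right)} = s + I^{2} + s^{2}$ ($D{\left(I,s \right)} = \left(I^{2} + s^{2}\right) + s = s + I^{2} + s^{2}$)
$h{\left(S,u \right)} = 2 + \frac{4}{S}$ ($h{\left(S,u \right)} = 2 - - \frac{4}{S} = 2 + \frac{4}{S}$)
$v{\left(Y \right)} = \frac{8}{3 Y}$ ($v{\left(Y \right)} = \frac{2 + \frac{4}{-2 + 2^{2} + \left(-2\right)^{2}}}{Y} = \frac{2 + \frac{4}{-2 + 4 + 4}}{Y} = \frac{2 + \frac{4}{6}}{Y} = \frac{2 + 4 \cdot \frac{1}{6}}{Y} = \frac{2 + \frac{2}{3}}{Y} = \frac{8}{3 Y}$)
$\frac{1}{v{\left(204 \right)} - 53164} = \frac{1}{\frac{8}{3 \cdot 204} - 53164} = \frac{1}{\frac{8}{3} \cdot \frac{1}{204} - 53164} = \frac{1}{\frac{2}{153} - 53164} = \frac{1}{- \frac{8134090}{153}} = - \frac{153}{8134090}$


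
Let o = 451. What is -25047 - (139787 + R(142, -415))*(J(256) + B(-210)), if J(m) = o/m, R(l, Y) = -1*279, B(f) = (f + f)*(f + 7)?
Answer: -761262265655/64 ≈ -1.1895e+10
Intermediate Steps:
B(f) = 2*f*(7 + f) (B(f) = (2*f)*(7 + f) = 2*f*(7 + f))
R(l, Y) = -279
J(m) = 451/m
-25047 - (139787 + R(142, -415))*(J(256) + B(-210)) = -25047 - (139787 - 279)*(451/256 + 2*(-210)*(7 - 210)) = -25047 - 139508*(451*(1/256) + 2*(-210)*(-203)) = -25047 - 139508*(451/256 + 85260) = -25047 - 139508*21827011/256 = -25047 - 1*761260662647/64 = -25047 - 761260662647/64 = -761262265655/64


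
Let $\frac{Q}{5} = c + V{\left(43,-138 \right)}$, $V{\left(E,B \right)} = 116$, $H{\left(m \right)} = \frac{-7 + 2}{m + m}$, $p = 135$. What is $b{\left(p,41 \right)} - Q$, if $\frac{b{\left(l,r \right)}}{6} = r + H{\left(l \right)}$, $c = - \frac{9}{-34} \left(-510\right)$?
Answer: $\frac{3068}{9} \approx 340.89$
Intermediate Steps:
$H{\left(m \right)} = - \frac{5}{2 m}$
$c = -135$ ($c = \left(-9\right) \left(- \frac{1}{34}\right) \left(-510\right) = \frac{9}{34} \left(-510\right) = -135$)
$Q = -95$ ($Q = 5 \left(-135 + 116\right) = 5 \left(-19\right) = -95$)
$b{\left(l,r \right)} = - \frac{15}{l} + 6 r$ ($b{\left(l,r \right)} = 6 \left(r - \frac{5}{2 l}\right) = - \frac{15}{l} + 6 r$)
$b{\left(p,41 \right)} - Q = \left(- \frac{15}{135} + 6 \cdot 41\right) - -95 = \left(\left(-15\right) \frac{1}{135} + 246\right) + 95 = \left(- \frac{1}{9} + 246\right) + 95 = \frac{2213}{9} + 95 = \frac{3068}{9}$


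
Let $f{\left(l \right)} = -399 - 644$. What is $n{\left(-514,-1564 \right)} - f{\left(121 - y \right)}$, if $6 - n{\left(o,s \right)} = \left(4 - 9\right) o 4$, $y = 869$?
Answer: $-9231$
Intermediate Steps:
$n{\left(o,s \right)} = 6 + 20 o$ ($n{\left(o,s \right)} = 6 - \left(4 - 9\right) o 4 = 6 - - 5 \cdot 4 o = 6 - - 20 o = 6 + 20 o$)
$f{\left(l \right)} = -1043$ ($f{\left(l \right)} = -399 - 644 = -1043$)
$n{\left(-514,-1564 \right)} - f{\left(121 - y \right)} = \left(6 + 20 \left(-514\right)\right) - -1043 = \left(6 - 10280\right) + 1043 = -10274 + 1043 = -9231$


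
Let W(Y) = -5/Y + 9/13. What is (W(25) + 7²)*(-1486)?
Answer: -4780462/65 ≈ -73546.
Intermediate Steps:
W(Y) = 9/13 - 5/Y (W(Y) = -5/Y + 9*(1/13) = -5/Y + 9/13 = 9/13 - 5/Y)
(W(25) + 7²)*(-1486) = ((9/13 - 5/25) + 7²)*(-1486) = ((9/13 - 5*1/25) + 49)*(-1486) = ((9/13 - ⅕) + 49)*(-1486) = (32/65 + 49)*(-1486) = (3217/65)*(-1486) = -4780462/65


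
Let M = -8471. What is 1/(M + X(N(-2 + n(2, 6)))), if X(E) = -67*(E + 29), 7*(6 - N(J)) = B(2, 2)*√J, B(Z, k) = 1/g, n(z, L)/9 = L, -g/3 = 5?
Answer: -2293200/24803246711 + 7035*√13/644884414486 ≈ -9.2416e-5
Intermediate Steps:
g = -15 (g = -3*5 = -15)
n(z, L) = 9*L
B(Z, k) = -1/15 (B(Z, k) = 1/(-15) = -1/15)
N(J) = 6 + √J/105 (N(J) = 6 - (-1)*√J/105 = 6 + √J/105)
X(E) = -1943 - 67*E (X(E) = -67*(29 + E) = -1943 - 67*E)
1/(M + X(N(-2 + n(2, 6)))) = 1/(-8471 + (-1943 - 67*(6 + √(-2 + 9*6)/105))) = 1/(-8471 + (-1943 - 67*(6 + √(-2 + 54)/105))) = 1/(-8471 + (-1943 - 67*(6 + √52/105))) = 1/(-8471 + (-1943 - 67*(6 + (2*√13)/105))) = 1/(-8471 + (-1943 - 67*(6 + 2*√13/105))) = 1/(-8471 + (-1943 + (-402 - 134*√13/105))) = 1/(-8471 + (-2345 - 134*√13/105)) = 1/(-10816 - 134*√13/105)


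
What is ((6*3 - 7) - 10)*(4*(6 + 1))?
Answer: 28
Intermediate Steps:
((6*3 - 7) - 10)*(4*(6 + 1)) = ((18 - 7) - 10)*(4*7) = (11 - 10)*28 = 1*28 = 28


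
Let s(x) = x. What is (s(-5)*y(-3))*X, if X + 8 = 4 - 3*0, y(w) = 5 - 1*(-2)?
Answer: 140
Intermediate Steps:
y(w) = 7 (y(w) = 5 + 2 = 7)
X = -4 (X = -8 + (4 - 3*0) = -8 + (4 + 0) = -8 + 4 = -4)
(s(-5)*y(-3))*X = -5*7*(-4) = -35*(-4) = 140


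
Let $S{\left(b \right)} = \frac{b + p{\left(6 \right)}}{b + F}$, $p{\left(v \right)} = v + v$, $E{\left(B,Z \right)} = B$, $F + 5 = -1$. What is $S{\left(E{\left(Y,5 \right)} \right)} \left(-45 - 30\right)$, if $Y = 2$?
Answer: $\frac{525}{2} \approx 262.5$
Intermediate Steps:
$F = -6$ ($F = -5 - 1 = -6$)
$p{\left(v \right)} = 2 v$
$S{\left(b \right)} = \frac{12 + b}{-6 + b}$ ($S{\left(b \right)} = \frac{b + 2 \cdot 6}{b - 6} = \frac{b + 12}{-6 + b} = \frac{12 + b}{-6 + b}$)
$S{\left(E{\left(Y,5 \right)} \right)} \left(-45 - 30\right) = \frac{12 + 2}{-6 + 2} \left(-45 - 30\right) = \frac{1}{-4} \cdot 14 \left(-45 - 30\right) = \left(- \frac{1}{4}\right) 14 \left(-75\right) = \left(- \frac{7}{2}\right) \left(-75\right) = \frac{525}{2}$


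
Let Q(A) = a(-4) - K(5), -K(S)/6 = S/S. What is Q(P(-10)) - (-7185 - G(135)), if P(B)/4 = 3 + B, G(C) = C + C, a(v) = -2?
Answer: 7459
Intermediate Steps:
K(S) = -6 (K(S) = -6*S/S = -6*1 = -6)
G(C) = 2*C
P(B) = 12 + 4*B (P(B) = 4*(3 + B) = 12 + 4*B)
Q(A) = 4 (Q(A) = -2 - 1*(-6) = -2 + 6 = 4)
Q(P(-10)) - (-7185 - G(135)) = 4 - (-7185 - 2*135) = 4 - (-7185 - 1*270) = 4 - (-7185 - 270) = 4 - 1*(-7455) = 4 + 7455 = 7459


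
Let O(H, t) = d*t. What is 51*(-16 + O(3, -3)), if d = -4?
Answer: -204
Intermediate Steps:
O(H, t) = -4*t
51*(-16 + O(3, -3)) = 51*(-16 - 4*(-3)) = 51*(-16 + 12) = 51*(-4) = -204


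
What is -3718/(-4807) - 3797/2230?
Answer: -905549/974510 ≈ -0.92924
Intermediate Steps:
-3718/(-4807) - 3797/2230 = -3718*(-1/4807) - 3797*1/2230 = 338/437 - 3797/2230 = -905549/974510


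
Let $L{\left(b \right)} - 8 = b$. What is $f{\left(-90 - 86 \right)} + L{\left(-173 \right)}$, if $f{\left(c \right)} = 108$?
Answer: $-57$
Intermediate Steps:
$L{\left(b \right)} = 8 + b$
$f{\left(-90 - 86 \right)} + L{\left(-173 \right)} = 108 + \left(8 - 173\right) = 108 - 165 = -57$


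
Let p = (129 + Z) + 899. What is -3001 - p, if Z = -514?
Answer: -3515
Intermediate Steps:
p = 514 (p = (129 - 514) + 899 = -385 + 899 = 514)
-3001 - p = -3001 - 1*514 = -3001 - 514 = -3515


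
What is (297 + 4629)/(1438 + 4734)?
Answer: 2463/3086 ≈ 0.79812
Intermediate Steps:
(297 + 4629)/(1438 + 4734) = 4926/6172 = 4926*(1/6172) = 2463/3086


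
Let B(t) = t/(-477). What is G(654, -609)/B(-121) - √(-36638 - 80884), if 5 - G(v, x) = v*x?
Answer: 189984807/121 - 3*I*√13058 ≈ 1.5701e+6 - 342.81*I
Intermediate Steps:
B(t) = -t/477 (B(t) = t*(-1/477) = -t/477)
G(v, x) = 5 - v*x
G(654, -609)/B(-121) - √(-36638 - 80884) = (5 - 1*654*(-609))/((-1/477*(-121))) - √(-36638 - 80884) = (5 + 398286)/(121/477) - √(-117522) = 398291*(477/121) - 3*I*√13058 = 189984807/121 - 3*I*√13058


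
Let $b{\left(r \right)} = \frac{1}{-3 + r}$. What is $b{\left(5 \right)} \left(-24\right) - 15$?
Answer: $-27$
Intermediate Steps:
$b{\left(5 \right)} \left(-24\right) - 15 = \frac{1}{-3 + 5} \left(-24\right) - 15 = \frac{1}{2} \left(-24\right) - 15 = -12 - 15 = -27$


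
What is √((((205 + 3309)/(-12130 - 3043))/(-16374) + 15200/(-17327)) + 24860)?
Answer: √115166202442720222366807574343/2152383348777 ≈ 157.67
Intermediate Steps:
√((((205 + 3309)/(-12130 - 3043))/(-16374) + 15200/(-17327)) + 24860) = √(((3514/(-15173))*(-1/16374) + 15200*(-1/17327)) + 24860) = √(((3514*(-1/15173))*(-1/16374) - 15200/17327) + 24860) = √((-3514/15173*(-1/16374) - 15200/17327) + 24860) = √((1757/124221351 - 15200/17327) + 24860) = √(-1888134091661/2152383348777 + 24860) = √(53506361916504559/2152383348777) = √115166202442720222366807574343/2152383348777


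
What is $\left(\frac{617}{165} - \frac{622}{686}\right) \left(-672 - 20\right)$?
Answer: $- \frac{110938672}{56595} \approx -1960.2$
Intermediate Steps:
$\left(\frac{617}{165} - \frac{622}{686}\right) \left(-672 - 20\right) = \left(617 \cdot \frac{1}{165} - \frac{311}{343}\right) \left(-692\right) = \left(\frac{617}{165} - \frac{311}{343}\right) \left(-692\right) = \frac{160316}{56595} \left(-692\right) = - \frac{110938672}{56595}$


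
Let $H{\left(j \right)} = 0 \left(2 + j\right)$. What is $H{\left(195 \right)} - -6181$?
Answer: $6181$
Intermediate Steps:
$H{\left(j \right)} = 0$
$H{\left(195 \right)} - -6181 = 0 - -6181 = 0 + 6181 = 6181$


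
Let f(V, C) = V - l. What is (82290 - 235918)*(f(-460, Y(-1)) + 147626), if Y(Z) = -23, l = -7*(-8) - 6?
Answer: -22601136848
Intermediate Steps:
l = 50 (l = 56 - 6 = 50)
f(V, C) = -50 + V (f(V, C) = V - 1*50 = V - 50 = -50 + V)
(82290 - 235918)*(f(-460, Y(-1)) + 147626) = (82290 - 235918)*((-50 - 460) + 147626) = -153628*(-510 + 147626) = -153628*147116 = -22601136848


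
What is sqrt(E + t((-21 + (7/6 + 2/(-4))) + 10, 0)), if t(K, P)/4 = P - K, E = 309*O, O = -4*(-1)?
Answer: 2*sqrt(2874)/3 ≈ 35.740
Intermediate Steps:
O = 4
E = 1236 (E = 309*4 = 1236)
t(K, P) = -4*K + 4*P (t(K, P) = 4*(P - K) = -4*K + 4*P)
sqrt(E + t((-21 + (7/6 + 2/(-4))) + 10, 0)) = sqrt(1236 + (-4*((-21 + (7/6 + 2/(-4))) + 10) + 4*0)) = sqrt(1236 + (-4*((-21 + (7*(1/6) + 2*(-1/4))) + 10) + 0)) = sqrt(1236 + (-4*((-21 + (7/6 - 1/2)) + 10) + 0)) = sqrt(1236 + (-4*((-21 + 2/3) + 10) + 0)) = sqrt(1236 + (-4*(-61/3 + 10) + 0)) = sqrt(1236 + (-4*(-31/3) + 0)) = sqrt(1236 + (124/3 + 0)) = sqrt(1236 + 124/3) = sqrt(3832/3) = 2*sqrt(2874)/3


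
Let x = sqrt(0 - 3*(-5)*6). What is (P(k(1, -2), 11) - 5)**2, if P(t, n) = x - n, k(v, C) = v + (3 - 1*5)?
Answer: 346 - 96*sqrt(10) ≈ 42.421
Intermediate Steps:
k(v, C) = -2 + v (k(v, C) = v + (3 - 5) = v - 2 = -2 + v)
x = 3*sqrt(10) (x = sqrt(0 + 15*6) = sqrt(0 + 90) = sqrt(90) = 3*sqrt(10) ≈ 9.4868)
P(t, n) = -n + 3*sqrt(10) (P(t, n) = 3*sqrt(10) - n = -n + 3*sqrt(10))
(P(k(1, -2), 11) - 5)**2 = ((-1*11 + 3*sqrt(10)) - 5)**2 = ((-11 + 3*sqrt(10)) - 5)**2 = (-16 + 3*sqrt(10))**2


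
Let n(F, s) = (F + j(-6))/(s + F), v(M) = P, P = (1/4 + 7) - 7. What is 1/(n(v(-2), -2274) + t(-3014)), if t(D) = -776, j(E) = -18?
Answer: -9095/7057649 ≈ -0.0012887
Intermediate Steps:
P = 1/4 (P = (1/4 + 7) - 7 = 29/4 - 7 = 1/4 ≈ 0.25000)
v(M) = 1/4
n(F, s) = (-18 + F)/(F + s) (n(F, s) = (F - 18)/(s + F) = (-18 + F)/(F + s))
1/(n(v(-2), -2274) + t(-3014)) = 1/((-18 + 1/4)/(1/4 - 2274) - 776) = 1/(-71/4/(-9095/4) - 776) = 1/(-4/9095*(-71/4) - 776) = 1/(71/9095 - 776) = 1/(-7057649/9095) = -9095/7057649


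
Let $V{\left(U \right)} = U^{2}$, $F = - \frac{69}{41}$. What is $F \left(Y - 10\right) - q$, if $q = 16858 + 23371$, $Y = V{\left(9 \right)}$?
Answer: $- \frac{1654288}{41} \approx -40349.0$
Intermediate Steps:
$F = - \frac{69}{41}$ ($F = \left(-69\right) \frac{1}{41} = - \frac{69}{41} \approx -1.6829$)
$Y = 81$ ($Y = 9^{2} = 81$)
$q = 40229$
$F \left(Y - 10\right) - q = - \frac{69 \left(81 - 10\right)}{41} - 40229 = \left(- \frac{69}{41}\right) 71 - 40229 = - \frac{4899}{41} - 40229 = - \frac{1654288}{41}$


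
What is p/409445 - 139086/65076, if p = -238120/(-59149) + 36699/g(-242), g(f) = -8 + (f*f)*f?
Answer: -18001024490090817293/8422415306201206640 ≈ -2.1373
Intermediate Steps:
g(f) = -8 + f³ (g(f) = -8 + f²*f = -8 + f³)
p = 259429541413/64483766608 (p = -238120/(-59149) + 36699/(-8 + (-242)³) = -238120*(-1/59149) + 36699/(-8 - 14172488) = 238120/59149 + 36699/(-14172496) = 238120/59149 + 36699*(-1/14172496) = 238120/59149 - 2823/1090192 = 259429541413/64483766608 ≈ 4.0232)
p/409445 - 139086/65076 = (259429541413/64483766608)/409445 - 139086/65076 = (259429541413/64483766608)*(1/409445) - 139086*1/65076 = 259429541413/26402555818812560 - 23181/10846 = -18001024490090817293/8422415306201206640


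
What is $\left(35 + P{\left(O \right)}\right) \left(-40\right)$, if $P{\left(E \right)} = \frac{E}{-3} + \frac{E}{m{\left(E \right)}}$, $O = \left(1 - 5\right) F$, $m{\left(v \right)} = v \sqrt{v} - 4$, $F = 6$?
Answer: $\frac{40 \left(- 516 \sqrt{6} + 49 i\right)}{- i + 12 \sqrt{6}} \approx -1720.3 + 8.1555 i$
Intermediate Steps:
$m{\left(v \right)} = -4 + v^{\frac{3}{2}}$ ($m{\left(v \right)} = v^{\frac{3}{2}} - 4 = -4 + v^{\frac{3}{2}}$)
$O = -24$ ($O = \left(1 - 5\right) 6 = \left(-4\right) 6 = -24$)
$P{\left(E \right)} = - \frac{E}{3} + \frac{E}{-4 + E^{\frac{3}{2}}}$ ($P{\left(E \right)} = \frac{E}{-3} + \frac{E}{-4 + E^{\frac{3}{2}}} = E \left(- \frac{1}{3}\right) + \frac{E}{-4 + E^{\frac{3}{2}}} = - \frac{E}{3} + \frac{E}{-4 + E^{\frac{3}{2}}}$)
$\left(35 + P{\left(O \right)}\right) \left(-40\right) = \left(35 + \frac{1}{3} \left(-24\right) \frac{1}{-4 + \left(-24\right)^{\frac{3}{2}}} \left(7 - \left(-24\right)^{\frac{3}{2}}\right)\right) \left(-40\right) = \left(35 + \frac{1}{3} \left(-24\right) \frac{1}{-4 - 48 i \sqrt{6}} \left(7 - - 48 i \sqrt{6}\right)\right) \left(-40\right) = \left(35 + \frac{1}{3} \left(-24\right) \frac{1}{-4 - 48 i \sqrt{6}} \left(7 + 48 i \sqrt{6}\right)\right) \left(-40\right) = \left(35 - \frac{8 \left(7 + 48 i \sqrt{6}\right)}{-4 - 48 i \sqrt{6}}\right) \left(-40\right) = -1400 + \frac{320 \left(7 + 48 i \sqrt{6}\right)}{-4 - 48 i \sqrt{6}}$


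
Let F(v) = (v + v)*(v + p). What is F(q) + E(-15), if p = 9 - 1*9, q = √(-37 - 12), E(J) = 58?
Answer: -40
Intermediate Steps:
q = 7*I (q = √(-49) = 7*I ≈ 7.0*I)
p = 0 (p = 9 - 9 = 0)
F(v) = 2*v² (F(v) = (v + v)*(v + 0) = (2*v)*v = 2*v²)
F(q) + E(-15) = 2*(7*I)² + 58 = 2*(-49) + 58 = -98 + 58 = -40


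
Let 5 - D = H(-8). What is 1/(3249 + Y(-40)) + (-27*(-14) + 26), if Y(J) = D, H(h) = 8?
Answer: 1311385/3246 ≈ 404.00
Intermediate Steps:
D = -3 (D = 5 - 1*8 = 5 - 8 = -3)
Y(J) = -3
1/(3249 + Y(-40)) + (-27*(-14) + 26) = 1/(3249 - 3) + (-27*(-14) + 26) = 1/3246 + (378 + 26) = 1/3246 + 404 = 1311385/3246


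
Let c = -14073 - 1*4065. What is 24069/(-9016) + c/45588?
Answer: -105065815/34251784 ≈ -3.0675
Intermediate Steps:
c = -18138 (c = -14073 - 4065 = -18138)
24069/(-9016) + c/45588 = 24069/(-9016) - 18138/45588 = 24069*(-1/9016) - 18138*1/45588 = -24069/9016 - 3023/7598 = -105065815/34251784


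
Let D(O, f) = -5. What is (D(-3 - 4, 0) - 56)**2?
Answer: 3721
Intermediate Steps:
(D(-3 - 4, 0) - 56)**2 = (-5 - 56)**2 = (-61)**2 = 3721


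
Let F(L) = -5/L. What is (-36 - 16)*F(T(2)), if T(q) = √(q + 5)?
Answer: 260*√7/7 ≈ 98.271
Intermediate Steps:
T(q) = √(5 + q)
(-36 - 16)*F(T(2)) = (-36 - 16)*(-5/√(5 + 2)) = -(-260)/(√7) = -(-260)*√7/7 = 260*√7/7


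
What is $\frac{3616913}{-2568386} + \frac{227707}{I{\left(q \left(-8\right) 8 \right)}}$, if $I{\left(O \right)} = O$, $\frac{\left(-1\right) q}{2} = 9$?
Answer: $\frac{290336393563}{1479390336} \approx 196.25$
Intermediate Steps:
$q = -18$ ($q = \left(-2\right) 9 = -18$)
$\frac{3616913}{-2568386} + \frac{227707}{I{\left(q \left(-8\right) 8 \right)}} = \frac{3616913}{-2568386} + \frac{227707}{\left(-18\right) \left(-8\right) 8} = 3616913 \left(- \frac{1}{2568386}\right) + \frac{227707}{144 \cdot 8} = - \frac{3616913}{2568386} + \frac{227707}{1152} = \frac{290336393563}{1479390336}$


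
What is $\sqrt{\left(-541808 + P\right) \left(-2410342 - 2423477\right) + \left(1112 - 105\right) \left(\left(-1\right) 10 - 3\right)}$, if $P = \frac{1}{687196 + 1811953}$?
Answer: $\frac{\sqrt{16357619241929368533767830}}{2499149} \approx 1.6183 \cdot 10^{6}$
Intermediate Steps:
$P = \frac{1}{2499149} \approx 4.0014 \cdot 10^{-7}$
$\sqrt{\left(-541808 + P\right) \left(-2410342 - 2423477\right) + \left(1112 - 105\right) \left(\left(-1\right) 10 - 3\right)} = \sqrt{\left(-541808 + \frac{1}{2499149}\right) \left(-2410342 - 2423477\right) + \left(1112 - 105\right) \left(\left(-1\right) 10 - 3\right)} = \sqrt{\left(- \frac{1354058921391}{2499149}\right) \left(-4833819\right) + 1007 \left(-10 - 3\right)} = \sqrt{\frac{6545275741339322229}{2499149} + 1007 \left(-13\right)} = \sqrt{\frac{6545275741339322229}{2499149} - 13091} = \sqrt{\frac{6545275708622962670}{2499149}} = \frac{\sqrt{16357619241929368533767830}}{2499149}$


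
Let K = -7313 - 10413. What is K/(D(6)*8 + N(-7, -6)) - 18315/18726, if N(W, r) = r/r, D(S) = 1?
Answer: -110700637/56178 ≈ -1970.5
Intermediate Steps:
N(W, r) = 1
K = -17726
K/(D(6)*8 + N(-7, -6)) - 18315/18726 = -17726/(1*8 + 1) - 18315/18726 = -17726/(8 + 1) - 18315*1/18726 = -17726/9 - 6105/6242 = -110700637/56178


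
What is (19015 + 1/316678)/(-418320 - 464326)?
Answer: -6021632171/279514569988 ≈ -0.021543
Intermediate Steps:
(19015 + 1/316678)/(-418320 - 464326) = (19015 + 1/316678)/(-882646) = (6021632171/316678)*(-1/882646) = -6021632171/279514569988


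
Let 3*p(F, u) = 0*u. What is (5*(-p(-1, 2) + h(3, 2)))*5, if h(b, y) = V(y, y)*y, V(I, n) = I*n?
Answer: 200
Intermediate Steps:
p(F, u) = 0 (p(F, u) = (0*u)/3 = (1/3)*0 = 0)
h(b, y) = y**3 (h(b, y) = (y*y)*y = y**2*y = y**3)
(5*(-p(-1, 2) + h(3, 2)))*5 = (5*(-1*0 + 2**3))*5 = (5*(0 + 8))*5 = (5*8)*5 = 40*5 = 200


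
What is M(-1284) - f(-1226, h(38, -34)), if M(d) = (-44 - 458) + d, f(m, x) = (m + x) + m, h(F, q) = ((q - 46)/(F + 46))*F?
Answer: 14746/21 ≈ 702.19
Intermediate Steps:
h(F, q) = F*(-46 + q)/(46 + F) (h(F, q) = ((-46 + q)/(46 + F))*F = F*(-46 + q)/(46 + F))
f(m, x) = x + 2*m
M(d) = -502 + d
M(-1284) - f(-1226, h(38, -34)) = (-502 - 1284) - (38*(-46 - 34)/(46 + 38) + 2*(-1226)) = -1786 - (38*(-80)/84 - 2452) = -1786 - (38*(1/84)*(-80) - 2452) = -1786 - (-760/21 - 2452) = -1786 - 1*(-52252/21) = -1786 + 52252/21 = 14746/21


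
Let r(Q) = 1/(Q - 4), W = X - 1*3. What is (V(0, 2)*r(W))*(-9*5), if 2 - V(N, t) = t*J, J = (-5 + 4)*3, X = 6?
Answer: 360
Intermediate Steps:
W = 3 (W = 6 - 1*3 = 6 - 3 = 3)
J = -3 (J = -1*3 = -3)
V(N, t) = 2 + 3*t (V(N, t) = 2 - t*(-3) = 2 - (-3)*t = 2 + 3*t)
r(Q) = 1/(-4 + Q)
(V(0, 2)*r(W))*(-9*5) = ((2 + 3*2)/(-4 + 3))*(-9*5) = ((2 + 6)/(-1))*(-45) = (8*(-1))*(-45) = -8*(-45) = 360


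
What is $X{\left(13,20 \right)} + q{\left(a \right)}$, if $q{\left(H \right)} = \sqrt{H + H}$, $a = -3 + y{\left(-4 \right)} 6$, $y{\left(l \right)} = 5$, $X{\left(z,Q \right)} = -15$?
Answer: $-15 + 3 \sqrt{6} \approx -7.6515$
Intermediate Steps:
$a = 27$ ($a = -3 + 5 \cdot 6 = -3 + 30 = 27$)
$q{\left(H \right)} = \sqrt{2} \sqrt{H}$ ($q{\left(H \right)} = \sqrt{2 H} = \sqrt{2} \sqrt{H}$)
$X{\left(13,20 \right)} + q{\left(a \right)} = -15 + \sqrt{2} \sqrt{27} = -15 + \sqrt{2} \cdot 3 \sqrt{3} = -15 + 3 \sqrt{6}$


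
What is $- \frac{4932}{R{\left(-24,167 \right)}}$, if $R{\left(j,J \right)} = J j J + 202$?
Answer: $\frac{2466}{334567} \approx 0.0073707$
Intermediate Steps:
$R{\left(j,J \right)} = 202 + j J^{2}$ ($R{\left(j,J \right)} = j J^{2} + 202 = 202 + j J^{2}$)
$- \frac{4932}{R{\left(-24,167 \right)}} = - \frac{4932}{202 - 24 \cdot 167^{2}} = - \frac{4932}{202 - 669336} = - \frac{4932}{-669134} = \left(-4932\right) \left(- \frac{1}{669134}\right) = \frac{2466}{334567}$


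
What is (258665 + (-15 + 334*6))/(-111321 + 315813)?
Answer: 130327/102246 ≈ 1.2746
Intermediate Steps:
(258665 + (-15 + 334*6))/(-111321 + 315813) = (258665 + (-15 + 2004))/204492 = (258665 + 1989)*(1/204492) = 260654*(1/204492) = 130327/102246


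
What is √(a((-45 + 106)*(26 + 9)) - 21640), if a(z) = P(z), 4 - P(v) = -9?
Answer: 9*I*√267 ≈ 147.06*I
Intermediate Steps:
P(v) = 13 (P(v) = 4 - 1*(-9) = 4 + 9 = 13)
a(z) = 13
√(a((-45 + 106)*(26 + 9)) - 21640) = √(13 - 21640) = √(-21627) = 9*I*√267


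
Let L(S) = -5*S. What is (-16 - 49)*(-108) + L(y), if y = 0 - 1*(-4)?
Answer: 7000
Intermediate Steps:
y = 4 (y = 0 + 4 = 4)
(-16 - 49)*(-108) + L(y) = (-16 - 49)*(-108) - 5*4 = -65*(-108) - 20 = 7020 - 20 = 7000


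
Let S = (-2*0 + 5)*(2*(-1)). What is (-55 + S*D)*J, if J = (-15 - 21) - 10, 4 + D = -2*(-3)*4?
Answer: 11730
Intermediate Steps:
D = 20 (D = -4 - 2*(-3)*4 = -4 + 6*4 = -4 + 24 = 20)
S = -10 (S = (0 + 5)*(-2) = 5*(-2) = -10)
J = -46 (J = -36 - 10 = -46)
(-55 + S*D)*J = (-55 - 10*20)*(-46) = (-55 - 200)*(-46) = -255*(-46) = 11730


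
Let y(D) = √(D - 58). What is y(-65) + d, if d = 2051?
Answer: 2051 + I*√123 ≈ 2051.0 + 11.091*I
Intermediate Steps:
y(D) = √(-58 + D)
y(-65) + d = √(-58 - 65) + 2051 = √(-123) + 2051 = I*√123 + 2051 = 2051 + I*√123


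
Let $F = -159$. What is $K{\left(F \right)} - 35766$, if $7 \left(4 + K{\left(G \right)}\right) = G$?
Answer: $- \frac{250549}{7} \approx -35793.0$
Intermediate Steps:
$K{\left(G \right)} = -4 + \frac{G}{7}$
$K{\left(F \right)} - 35766 = \left(-4 + \frac{1}{7} \left(-159\right)\right) - 35766 = \left(-4 - \frac{159}{7}\right) - 35766 = - \frac{187}{7} - 35766 = - \frac{250549}{7}$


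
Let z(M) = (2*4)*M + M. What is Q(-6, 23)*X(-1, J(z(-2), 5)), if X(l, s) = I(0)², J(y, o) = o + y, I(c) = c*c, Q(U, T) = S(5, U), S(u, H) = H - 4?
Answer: 0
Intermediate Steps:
S(u, H) = -4 + H
Q(U, T) = -4 + U
z(M) = 9*M (z(M) = 8*M + M = 9*M)
I(c) = c²
X(l, s) = 0 (X(l, s) = (0²)² = 0² = 0)
Q(-6, 23)*X(-1, J(z(-2), 5)) = (-4 - 6)*0 = -10*0 = 0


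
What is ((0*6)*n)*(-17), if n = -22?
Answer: 0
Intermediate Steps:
((0*6)*n)*(-17) = ((0*6)*(-22))*(-17) = (0*(-22))*(-17) = 0*(-17) = 0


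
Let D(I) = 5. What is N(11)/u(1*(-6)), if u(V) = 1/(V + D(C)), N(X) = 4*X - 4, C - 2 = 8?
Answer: -40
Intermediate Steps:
C = 10 (C = 2 + 8 = 10)
N(X) = -4 + 4*X
u(V) = 1/(5 + V) (u(V) = 1/(V + 5) = 1/(5 + V))
N(11)/u(1*(-6)) = (-4 + 4*11)/(1/(5 + 1*(-6))) = (-4 + 44)/(1/(5 - 6)) = 40/(1/(-1)) = 40/(-1) = 40*(-1) = -40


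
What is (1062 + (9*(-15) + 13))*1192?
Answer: 1120480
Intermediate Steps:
(1062 + (9*(-15) + 13))*1192 = (1062 + (-135 + 13))*1192 = (1062 - 122)*1192 = 940*1192 = 1120480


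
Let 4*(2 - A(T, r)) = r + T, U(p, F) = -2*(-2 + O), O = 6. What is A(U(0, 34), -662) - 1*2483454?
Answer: -4966569/2 ≈ -2.4833e+6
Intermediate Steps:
U(p, F) = -8 (U(p, F) = -2*(-2 + 6) = -2*4 = -8)
A(T, r) = 2 - T/4 - r/4 (A(T, r) = 2 - (r + T)/4 = 2 - (T + r)/4 = 2 + (-T/4 - r/4) = 2 - T/4 - r/4)
A(U(0, 34), -662) - 1*2483454 = (2 - ¼*(-8) - ¼*(-662)) - 1*2483454 = (2 + 2 + 331/2) - 2483454 = 339/2 - 2483454 = -4966569/2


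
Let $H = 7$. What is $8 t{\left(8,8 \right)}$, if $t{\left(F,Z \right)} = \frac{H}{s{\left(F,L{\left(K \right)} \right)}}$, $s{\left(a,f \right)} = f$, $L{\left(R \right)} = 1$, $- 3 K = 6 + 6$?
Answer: $56$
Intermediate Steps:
$K = -4$ ($K = - \frac{6 + 6}{3} = \left(- \frac{1}{3}\right) 12 = -4$)
$t{\left(F,Z \right)} = 7$ ($t{\left(F,Z \right)} = \frac{7}{1} = 7 \cdot 1 = 7$)
$8 t{\left(8,8 \right)} = 8 \cdot 7 = 56$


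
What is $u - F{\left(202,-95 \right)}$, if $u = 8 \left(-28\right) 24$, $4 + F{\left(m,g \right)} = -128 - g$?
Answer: $-5339$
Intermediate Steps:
$F{\left(m,g \right)} = -132 - g$ ($F{\left(m,g \right)} = -4 - \left(128 + g\right) = -132 - g$)
$u = -5376$ ($u = \left(-224\right) 24 = -5376$)
$u - F{\left(202,-95 \right)} = -5376 - \left(-132 - -95\right) = -5376 - \left(-132 + 95\right) = -5376 - -37 = -5376 + 37 = -5339$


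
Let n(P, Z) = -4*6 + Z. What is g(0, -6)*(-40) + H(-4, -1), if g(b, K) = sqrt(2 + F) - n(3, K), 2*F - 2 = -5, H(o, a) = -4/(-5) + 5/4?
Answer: -23959/20 - 20*sqrt(2) ≈ -1226.2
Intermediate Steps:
H(o, a) = 41/20 (H(o, a) = -4*(-1/5) + 5*(1/4) = 4/5 + 5/4 = 41/20)
F = -3/2 (F = 1 + (1/2)*(-5) = 1 - 5/2 = -3/2 ≈ -1.5000)
n(P, Z) = -24 + Z
g(b, K) = 24 + sqrt(2)/2 - K (g(b, K) = sqrt(2 - 3/2) - (-24 + K) = sqrt(1/2) + (24 - K) = sqrt(2)/2 + (24 - K) = 24 + sqrt(2)/2 - K)
g(0, -6)*(-40) + H(-4, -1) = (24 + sqrt(2)/2 - 1*(-6))*(-40) + 41/20 = (24 + sqrt(2)/2 + 6)*(-40) + 41/20 = (30 + sqrt(2)/2)*(-40) + 41/20 = (-1200 - 20*sqrt(2)) + 41/20 = -23959/20 - 20*sqrt(2)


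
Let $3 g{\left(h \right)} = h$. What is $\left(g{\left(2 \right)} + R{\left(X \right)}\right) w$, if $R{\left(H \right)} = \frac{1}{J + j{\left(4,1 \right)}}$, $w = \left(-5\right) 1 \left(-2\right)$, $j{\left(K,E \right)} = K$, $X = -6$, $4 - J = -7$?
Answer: $\frac{22}{3} \approx 7.3333$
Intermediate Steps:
$J = 11$ ($J = 4 - -7 = 4 + 7 = 11$)
$g{\left(h \right)} = \frac{h}{3}$
$w = 10$ ($w = \left(-5\right) \left(-2\right) = 10$)
$R{\left(H \right)} = \frac{1}{15}$ ($R{\left(H \right)} = \frac{1}{11 + 4} = \frac{1}{15}$)
$\left(g{\left(2 \right)} + R{\left(X \right)}\right) w = \left(\frac{1}{3} \cdot 2 + \frac{1}{15}\right) 10 = \left(\frac{2}{3} + \frac{1}{15}\right) 10 = \frac{11}{15} \cdot 10 = \frac{22}{3}$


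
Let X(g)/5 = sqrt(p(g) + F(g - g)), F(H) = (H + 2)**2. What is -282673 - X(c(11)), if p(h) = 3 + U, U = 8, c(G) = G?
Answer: -282673 - 5*sqrt(15) ≈ -2.8269e+5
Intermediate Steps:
F(H) = (2 + H)**2
p(h) = 11 (p(h) = 3 + 8 = 11)
X(g) = 5*sqrt(15) (X(g) = 5*sqrt(11 + (2 + (g - g))**2) = 5*sqrt(11 + (2 + 0)**2) = 5*sqrt(11 + 2**2) = 5*sqrt(11 + 4) = 5*sqrt(15))
-282673 - X(c(11)) = -282673 - 5*sqrt(15)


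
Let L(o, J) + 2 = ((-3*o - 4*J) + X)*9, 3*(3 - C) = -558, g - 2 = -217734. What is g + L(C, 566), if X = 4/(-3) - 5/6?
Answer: -486465/2 ≈ -2.4323e+5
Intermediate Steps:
g = -217732 (g = 2 - 217734 = -217732)
C = 189 (C = 3 - ⅓*(-558) = 3 + 186 = 189)
X = -13/6 (X = 4*(-⅓) - 5*⅙ = -4/3 - ⅚ = -13/6 ≈ -2.1667)
L(o, J) = -43/2 - 36*J - 27*o (L(o, J) = -2 + ((-3*o - 4*J) - 13/6)*9 = -2 + ((-4*J - 3*o) - 13/6)*9 = -2 + (-13/6 - 4*J - 3*o)*9 = -2 + (-39/2 - 36*J - 27*o) = -43/2 - 36*J - 27*o)
g + L(C, 566) = -217732 + (-43/2 - 36*566 - 27*189) = -217732 + (-43/2 - 20376 - 5103) = -217732 - 51001/2 = -486465/2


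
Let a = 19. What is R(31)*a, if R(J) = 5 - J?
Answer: -494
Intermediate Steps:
R(31)*a = (5 - 1*31)*19 = (5 - 31)*19 = -26*19 = -494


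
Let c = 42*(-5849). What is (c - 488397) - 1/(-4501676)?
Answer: -3304477776179/4501676 ≈ -7.3406e+5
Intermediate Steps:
c = -245658
(c - 488397) - 1/(-4501676) = (-245658 - 488397) - 1/(-4501676) = -734055 - 1*(-1/4501676) = -734055 + 1/4501676 = -3304477776179/4501676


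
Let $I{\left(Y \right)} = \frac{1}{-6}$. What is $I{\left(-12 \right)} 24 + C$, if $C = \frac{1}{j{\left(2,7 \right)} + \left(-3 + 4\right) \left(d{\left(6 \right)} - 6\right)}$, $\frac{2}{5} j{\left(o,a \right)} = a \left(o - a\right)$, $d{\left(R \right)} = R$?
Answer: $- \frac{702}{175} \approx -4.0114$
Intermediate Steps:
$I{\left(Y \right)} = - \frac{1}{6}$
$j{\left(o,a \right)} = \frac{5 a \left(o - a\right)}{2}$
$C = - \frac{2}{175}$ ($C = \frac{1}{\frac{5}{2} \cdot 7 \left(2 - 7\right) + \left(-3 + 4\right) \left(6 - 6\right)} = \frac{1}{\frac{5}{2} \cdot 7 \left(2 - 7\right) + 1 \left(6 - 6\right)} = \frac{1}{\frac{5}{2} \cdot 7 \left(-5\right) + 1 \cdot 0} = \frac{1}{- \frac{175}{2} + 0} = \frac{1}{- \frac{175}{2}} = - \frac{2}{175} \approx -0.011429$)
$I{\left(-12 \right)} 24 + C = \left(- \frac{1}{6}\right) 24 - \frac{2}{175} = -4 - \frac{2}{175} = - \frac{702}{175}$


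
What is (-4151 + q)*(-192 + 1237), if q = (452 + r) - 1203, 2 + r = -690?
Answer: -5845730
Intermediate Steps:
r = -692 (r = -2 - 690 = -692)
q = -1443 (q = (452 - 692) - 1203 = -240 - 1203 = -1443)
(-4151 + q)*(-192 + 1237) = (-4151 - 1443)*(-192 + 1237) = -5594*1045 = -5845730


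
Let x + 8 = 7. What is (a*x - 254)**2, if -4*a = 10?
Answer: 253009/4 ≈ 63252.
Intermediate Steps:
x = -1 (x = -8 + 7 = -1)
a = -5/2 (a = -1/4*10 = -5/2 ≈ -2.5000)
(a*x - 254)**2 = (-5/2*(-1) - 254)**2 = (5/2 - 254)**2 = (-503/2)**2 = 253009/4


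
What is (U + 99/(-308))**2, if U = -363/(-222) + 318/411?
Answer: 87777690529/20144692624 ≈ 4.3574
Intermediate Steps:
U = 24421/10138 (U = -363*(-1/222) + 318*(1/411) = 121/74 + 106/137 = 24421/10138 ≈ 2.4089)
(U + 99/(-308))**2 = (24421/10138 + 99/(-308))**2 = (24421/10138 + 99*(-1/308))**2 = (24421/10138 - 9/28)**2 = (296273/141932)**2 = 87777690529/20144692624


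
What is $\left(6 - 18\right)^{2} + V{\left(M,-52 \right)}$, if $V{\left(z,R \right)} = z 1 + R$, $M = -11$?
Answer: $81$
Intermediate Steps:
$V{\left(z,R \right)} = R + z$ ($V{\left(z,R \right)} = z + R = R + z$)
$\left(6 - 18\right)^{2} + V{\left(M,-52 \right)} = \left(6 - 18\right)^{2} - 63 = \left(-12\right)^{2} - 63 = 144 - 63 = 81$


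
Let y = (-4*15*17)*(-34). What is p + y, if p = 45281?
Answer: 79961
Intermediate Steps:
y = 34680 (y = -60*17*(-34) = -1020*(-34) = 34680)
p + y = 45281 + 34680 = 79961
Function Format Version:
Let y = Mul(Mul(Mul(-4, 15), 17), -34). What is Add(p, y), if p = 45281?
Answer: 79961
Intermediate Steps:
y = 34680 (y = Mul(Mul(-60, 17), -34) = Mul(-1020, -34) = 34680)
Add(p, y) = Add(45281, 34680) = 79961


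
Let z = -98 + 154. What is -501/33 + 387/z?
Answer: -5095/616 ≈ -8.2711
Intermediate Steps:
z = 56
-501/33 + 387/z = -501/33 + 387/56 = -501*1/33 + 387*(1/56) = -167/11 + 387/56 = -5095/616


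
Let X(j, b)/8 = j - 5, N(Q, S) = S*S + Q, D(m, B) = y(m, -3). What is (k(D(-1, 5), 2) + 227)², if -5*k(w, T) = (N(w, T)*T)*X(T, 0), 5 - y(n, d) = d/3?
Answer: 104329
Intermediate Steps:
y(n, d) = 5 - d/3
D(m, B) = 6 (D(m, B) = 5 - ⅓*(-3) = 5 + 1 = 6)
N(Q, S) = Q + S² (N(Q, S) = S² + Q = Q + S²)
X(j, b) = -40 + 8*j (X(j, b) = 8*(j - 5) = 8*(-5 + j) = -40 + 8*j)
k(w, T) = -T*(-40 + 8*T)*(w + T²)/5 (k(w, T) = -(w + T²)*T*(-40 + 8*T)/5 = -T*(w + T²)*(-40 + 8*T)/5 = -T*(-40 + 8*T)*(w + T²)/5)
(k(D(-1, 5), 2) + 227)² = (-8/5*2*(-5 + 2)*(6 + 2²) + 227)² = (-8/5*2*(-3)*(6 + 4) + 227)² = (-8/5*2*(-3)*10 + 227)² = (96 + 227)² = 323² = 104329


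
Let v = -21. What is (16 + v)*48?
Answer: -240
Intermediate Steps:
(16 + v)*48 = (16 - 21)*48 = -5*48 = -240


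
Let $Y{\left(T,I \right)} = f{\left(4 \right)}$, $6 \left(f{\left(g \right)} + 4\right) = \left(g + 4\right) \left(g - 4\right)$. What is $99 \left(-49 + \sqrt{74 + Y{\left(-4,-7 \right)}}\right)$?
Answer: $-4851 + 99 \sqrt{70} \approx -4022.7$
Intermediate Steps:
$f{\left(g \right)} = -4 + \frac{\left(-4 + g\right) \left(4 + g\right)}{6}$ ($f{\left(g \right)} = -4 + \frac{\left(g + 4\right) \left(g - 4\right)}{6} = -4 + \frac{\left(4 + g\right) \left(-4 + g\right)}{6} = -4 + \frac{\left(-4 + g\right) \left(4 + g\right)}{6}$)
$Y{\left(T,I \right)} = -4$ ($Y{\left(T,I \right)} = - \frac{20}{3} + \frac{4^{2}}{6} = - \frac{20}{3} + \frac{1}{6} \cdot 16 = - \frac{20}{3} + \frac{8}{3} = -4$)
$99 \left(-49 + \sqrt{74 + Y{\left(-4,-7 \right)}}\right) = 99 \left(-49 + \sqrt{74 - 4}\right) = 99 \left(-49 + \sqrt{70}\right) = -4851 + 99 \sqrt{70}$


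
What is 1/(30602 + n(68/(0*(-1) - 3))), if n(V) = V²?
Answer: 9/280042 ≈ 3.2138e-5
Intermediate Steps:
1/(30602 + n(68/(0*(-1) - 3))) = 1/(30602 + (68/(0*(-1) - 3))²) = 1/(30602 + (68/(0 - 3))²) = 1/(30602 + (68/(-3))²) = 1/(30602 + (68*(-⅓))²) = 1/(30602 + (-68/3)²) = 1/(30602 + 4624/9) = 1/(280042/9) = 9/280042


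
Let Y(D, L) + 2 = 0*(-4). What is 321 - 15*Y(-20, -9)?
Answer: 351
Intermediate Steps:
Y(D, L) = -2 (Y(D, L) = -2 + 0*(-4) = -2 + 0 = -2)
321 - 15*Y(-20, -9) = 321 - 15*(-2) = 321 + 30 = 351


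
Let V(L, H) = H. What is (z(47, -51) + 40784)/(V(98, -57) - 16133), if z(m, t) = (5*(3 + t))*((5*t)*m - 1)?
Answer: -1458712/8095 ≈ -180.20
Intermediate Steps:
z(m, t) = (-1 + 5*m*t)*(15 + 5*t) (z(m, t) = (15 + 5*t)*(5*m*t - 1) = (15 + 5*t)*(-1 + 5*m*t) = (-1 + 5*m*t)*(15 + 5*t))
(z(47, -51) + 40784)/(V(98, -57) - 16133) = ((-15 - 5*(-51) + 25*47*(-51)**2 + 75*47*(-51)) + 40784)/(-57 - 16133) = ((-15 + 255 + 25*47*2601 - 179775) + 40784)/(-16190) = ((-15 + 255 + 3056175 - 179775) + 40784)*(-1/16190) = (2876640 + 40784)*(-1/16190) = 2917424*(-1/16190) = -1458712/8095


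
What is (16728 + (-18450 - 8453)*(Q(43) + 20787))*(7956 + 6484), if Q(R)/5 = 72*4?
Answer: -8634488293320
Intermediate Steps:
Q(R) = 1440 (Q(R) = 5*(72*4) = 5*288 = 1440)
(16728 + (-18450 - 8453)*(Q(43) + 20787))*(7956 + 6484) = (16728 + (-18450 - 8453)*(1440 + 20787))*(7956 + 6484) = (16728 - 26903*22227)*14440 = (16728 - 597972981)*14440 = -597956253*14440 = -8634488293320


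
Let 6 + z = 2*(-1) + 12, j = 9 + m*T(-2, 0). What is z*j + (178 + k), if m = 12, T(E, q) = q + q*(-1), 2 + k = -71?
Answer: 141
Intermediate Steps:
k = -73 (k = -2 - 71 = -73)
T(E, q) = 0 (T(E, q) = q - q = 0)
j = 9 (j = 9 + 12*0 = 9 + 0 = 9)
z = 4 (z = -6 + (2*(-1) + 12) = -6 + (-2 + 12) = -6 + 10 = 4)
z*j + (178 + k) = 4*9 + (178 - 73) = 36 + 105 = 141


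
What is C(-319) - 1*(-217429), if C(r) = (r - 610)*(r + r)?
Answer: 810131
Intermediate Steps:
C(r) = 2*r*(-610 + r) (C(r) = (-610 + r)*(2*r) = 2*r*(-610 + r))
C(-319) - 1*(-217429) = 2*(-319)*(-610 - 319) - 1*(-217429) = 2*(-319)*(-929) + 217429 = 592702 + 217429 = 810131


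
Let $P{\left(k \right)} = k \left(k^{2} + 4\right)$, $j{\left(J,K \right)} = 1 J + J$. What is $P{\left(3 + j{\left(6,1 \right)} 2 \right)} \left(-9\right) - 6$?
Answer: $-178125$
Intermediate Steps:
$j{\left(J,K \right)} = 2 J$ ($j{\left(J,K \right)} = J + J = 2 J$)
$P{\left(k \right)} = k \left(4 + k^{2}\right)$
$P{\left(3 + j{\left(6,1 \right)} 2 \right)} \left(-9\right) - 6 = \left(3 + 2 \cdot 6 \cdot 2\right) \left(4 + \left(3 + 2 \cdot 6 \cdot 2\right)^{2}\right) \left(-9\right) - 6 = \left(3 + 12 \cdot 2\right) \left(4 + \left(3 + 12 \cdot 2\right)^{2}\right) \left(-9\right) - 6 = \left(3 + 24\right) \left(4 + \left(3 + 24\right)^{2}\right) \left(-9\right) - 6 = 27 \left(4 + 27^{2}\right) \left(-9\right) - 6 = 27 \left(4 + 729\right) \left(-9\right) - 6 = 27 \cdot 733 \left(-9\right) - 6 = 19791 \left(-9\right) - 6 = -178119 - 6 = -178125$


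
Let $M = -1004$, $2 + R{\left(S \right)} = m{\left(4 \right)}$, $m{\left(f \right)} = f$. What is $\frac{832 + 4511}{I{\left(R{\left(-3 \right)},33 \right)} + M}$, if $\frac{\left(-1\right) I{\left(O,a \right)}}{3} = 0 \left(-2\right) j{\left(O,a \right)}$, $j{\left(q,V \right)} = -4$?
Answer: $- \frac{5343}{1004} \approx -5.3217$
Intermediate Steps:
$R{\left(S \right)} = 2$ ($R{\left(S \right)} = -2 + 4 = 2$)
$I{\left(O,a \right)} = 0$ ($I{\left(O,a \right)} = - 3 \cdot 0 \left(-2\right) \left(-4\right) = - 3 \cdot 0 \left(-4\right) = \left(-3\right) 0 = 0$)
$\frac{832 + 4511}{I{\left(R{\left(-3 \right)},33 \right)} + M} = \frac{832 + 4511}{0 - 1004} = \frac{5343}{-1004} = 5343 \left(- \frac{1}{1004}\right) = - \frac{5343}{1004}$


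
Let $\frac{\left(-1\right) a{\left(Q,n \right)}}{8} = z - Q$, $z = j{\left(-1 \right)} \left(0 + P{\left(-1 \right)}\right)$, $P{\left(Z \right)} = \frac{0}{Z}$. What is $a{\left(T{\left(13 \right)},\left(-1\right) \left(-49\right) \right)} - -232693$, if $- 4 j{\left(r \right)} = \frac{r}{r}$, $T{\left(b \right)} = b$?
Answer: $232797$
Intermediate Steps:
$P{\left(Z \right)} = 0$
$j{\left(r \right)} = - \frac{1}{4}$ ($j{\left(r \right)} = - \frac{r \frac{1}{r}}{4} = \left(- \frac{1}{4}\right) 1 = - \frac{1}{4}$)
$z = 0$ ($z = - \frac{0 + 0}{4} = \left(- \frac{1}{4}\right) 0 = 0$)
$a{\left(Q,n \right)} = 8 Q$ ($a{\left(Q,n \right)} = - 8 \left(0 - Q\right) = - 8 \left(- Q\right) = 8 Q$)
$a{\left(T{\left(13 \right)},\left(-1\right) \left(-49\right) \right)} - -232693 = 8 \cdot 13 - -232693 = 104 + 232693 = 232797$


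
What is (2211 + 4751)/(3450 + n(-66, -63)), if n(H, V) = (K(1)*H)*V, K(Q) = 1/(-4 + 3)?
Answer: -59/6 ≈ -9.8333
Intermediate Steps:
K(Q) = -1 (K(Q) = 1/(-1) = -1)
n(H, V) = -H*V (n(H, V) = (-H)*V = -H*V)
(2211 + 4751)/(3450 + n(-66, -63)) = (2211 + 4751)/(3450 - 1*(-66)*(-63)) = 6962/(3450 - 4158) = 6962/(-708) = 6962*(-1/708) = -59/6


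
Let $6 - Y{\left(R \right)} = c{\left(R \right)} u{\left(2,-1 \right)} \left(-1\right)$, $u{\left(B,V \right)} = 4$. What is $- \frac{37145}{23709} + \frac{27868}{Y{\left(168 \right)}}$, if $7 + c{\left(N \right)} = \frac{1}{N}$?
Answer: $- \frac{27784626139}{21883407} \approx -1269.7$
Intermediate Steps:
$c{\left(N \right)} = -7 + \frac{1}{N}$
$Y{\left(R \right)} = -22 + \frac{4}{R}$ ($Y{\left(R \right)} = 6 - \left(-7 + \frac{1}{R}\right) 4 \left(-1\right) = 6 - \left(-28 + \frac{4}{R}\right) \left(-1\right) = 6 - \left(28 - \frac{4}{R}\right) = -22 + \frac{4}{R}$)
$- \frac{37145}{23709} + \frac{27868}{Y{\left(168 \right)}} = - \frac{37145}{23709} + \frac{27868}{-22 + \frac{4}{168}} = \left(-37145\right) \frac{1}{23709} + \frac{27868}{-22 + 4 \cdot \frac{1}{168}} = - \frac{37145}{23709} + \frac{27868}{-22 + \frac{1}{42}} = - \frac{37145}{23709} + \frac{27868}{- \frac{923}{42}} = - \frac{37145}{23709} + 27868 \left(- \frac{42}{923}\right) = - \frac{37145}{23709} - \frac{1170456}{923} = - \frac{27784626139}{21883407}$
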